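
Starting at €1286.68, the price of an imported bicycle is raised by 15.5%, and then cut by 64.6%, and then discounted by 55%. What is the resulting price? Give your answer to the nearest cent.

€236.74

Each change multiplies by a factor: 1.155 × 0.354 × 0.45 = 0.1839915.
€1286.68 × 0.1839915 = €236.73818322 ≈ €236.74.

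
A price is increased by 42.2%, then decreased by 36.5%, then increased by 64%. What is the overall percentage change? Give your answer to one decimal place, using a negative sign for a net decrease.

A 42.2% increase multiplies by 1.422.
Then a 36.5% decrease: 1.422 × 0.635 = 0.90297.
Then a 64% increase: 0.90297 × 1.64 = 1.4808708.
Overall factor 1.4808708, i.e. 48.1%.

48.1%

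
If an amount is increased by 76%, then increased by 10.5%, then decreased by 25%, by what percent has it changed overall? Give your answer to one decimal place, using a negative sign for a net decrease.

45.9%

The combined multiplier is 1.76 × 1.105 × 0.75 = 1.4586.
That corresponds to an increase of 45.9%.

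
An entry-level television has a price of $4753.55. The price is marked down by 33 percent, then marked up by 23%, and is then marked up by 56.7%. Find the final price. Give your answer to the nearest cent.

$6138.57

After the 33% decrease: $4753.55 × 0.67 = $3184.8785.
Apply the 23% increase: $3184.8785 × 1.23 = $3917.400555.
After the 56.7% increase: $3917.400555 × 1.567 = $6138.566669685 ≈ $6138.57.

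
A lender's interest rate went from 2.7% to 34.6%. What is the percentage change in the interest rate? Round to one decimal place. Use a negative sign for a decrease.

1181.5%

The change is 34.6 − 2.7 = 31.9 percentage points.
Relative to the original 2.7%, that is 31.9 ÷ 2.7 ≈ 1181.5%.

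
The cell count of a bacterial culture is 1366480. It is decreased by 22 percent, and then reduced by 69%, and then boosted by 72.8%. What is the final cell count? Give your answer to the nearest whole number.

570957

22% decrease: 1366480 × 0.78 = 1065854.4.
69% decrease: 1065854.4 × 0.31 = 330414.864.
Apply the 72.8% increase: 330414.864 × 1.728 = 570956.884992 ≈ 570957.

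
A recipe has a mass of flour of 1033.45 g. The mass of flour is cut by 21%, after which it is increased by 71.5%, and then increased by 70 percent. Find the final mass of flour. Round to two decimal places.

2380.29 g

Each change multiplies by a factor: 0.79 × 1.715 × 1.7 = 2.303245.
1033.45 × 2.303245 = 2380.28854525 ≈ 2380.29.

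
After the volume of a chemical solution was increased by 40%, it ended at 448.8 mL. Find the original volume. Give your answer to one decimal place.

320.6 mL

The overall multiplier applied was 1.4.
So the original volume was 448.8 ÷ 1.4 ≈ 320.6 mL.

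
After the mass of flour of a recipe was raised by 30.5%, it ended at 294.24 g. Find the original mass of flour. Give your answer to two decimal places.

The overall multiplier applied was 1.305.
So the original mass of flour was 294.24 ÷ 1.305 ≈ 225.47 g.

225.47 g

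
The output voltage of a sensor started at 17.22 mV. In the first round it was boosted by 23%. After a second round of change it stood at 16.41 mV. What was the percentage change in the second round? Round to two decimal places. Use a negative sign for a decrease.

-22.52%

After the first round: 17.22 × 1.23 = 21.1806.
Second-round multiplier: 16.41 ÷ 21.1806 ≈ 0.774766.
That is a change of -22.52%.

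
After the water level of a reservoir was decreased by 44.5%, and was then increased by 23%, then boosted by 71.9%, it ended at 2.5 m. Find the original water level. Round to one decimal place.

The overall multiplier applied was 0.555 × 1.23 × 1.719 = 1.17347535.
So the original water level was 2.5 ÷ 1.17347535 ≈ 2.1 m.

2.1 m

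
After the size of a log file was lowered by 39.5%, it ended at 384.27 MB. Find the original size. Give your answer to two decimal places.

The overall multiplier applied was 0.605.
So the original size was 384.27 ÷ 0.605 ≈ 635.16 MB.

635.16 MB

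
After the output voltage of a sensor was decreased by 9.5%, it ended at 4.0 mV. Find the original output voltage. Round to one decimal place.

The overall multiplier applied was 0.905.
So the original output voltage was 4.0 ÷ 0.905 ≈ 4.4 mV.

4.4 mV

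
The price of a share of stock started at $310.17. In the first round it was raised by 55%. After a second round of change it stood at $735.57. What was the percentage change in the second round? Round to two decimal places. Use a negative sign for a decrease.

After the first round: $310.17 × 1.55 = $480.7635.
Second-round multiplier: $735.57 ÷ $480.7635 ≈ 1.530004.
That is a change of 53.00%.

53.00%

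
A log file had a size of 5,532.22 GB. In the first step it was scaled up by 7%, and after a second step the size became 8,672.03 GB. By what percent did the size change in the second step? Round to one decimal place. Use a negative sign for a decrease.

46.5%

After the first step: 5,532.22 × 1.07 = 5919.4754.
Second-step multiplier: 8,672.03 ÷ 5919.4754 ≈ 1.465.
That is a change of 46.5%.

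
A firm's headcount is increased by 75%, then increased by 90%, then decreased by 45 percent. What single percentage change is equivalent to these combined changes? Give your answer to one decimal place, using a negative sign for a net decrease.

82.9%

The combined multiplier is 1.75 × 1.9 × 0.55 = 1.82875.
That corresponds to an increase of 82.9%.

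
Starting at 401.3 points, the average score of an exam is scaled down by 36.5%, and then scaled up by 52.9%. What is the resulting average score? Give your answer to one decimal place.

389.6 points

36.5% decrease: 401.3 × 0.635 = 254.8255.
52.9% increase: 254.8255 × 1.529 = 389.6281895 ≈ 389.6.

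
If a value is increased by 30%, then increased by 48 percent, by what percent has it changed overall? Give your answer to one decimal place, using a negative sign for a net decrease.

A 30% increase multiplies by 1.3.
Then a 48% increase: 1.3 × 1.48 = 1.924.
Overall factor 1.924, i.e. 92.4%.

92.4%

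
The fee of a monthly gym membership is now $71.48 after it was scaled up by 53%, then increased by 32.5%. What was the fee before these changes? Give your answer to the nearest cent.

Undoing the 32.5% increase: $71.48 ÷ 1.325 ≈ $53.94717.
Undoing the 53% increase: $53.94717 ÷ 1.53 ≈ $35.26.

$35.26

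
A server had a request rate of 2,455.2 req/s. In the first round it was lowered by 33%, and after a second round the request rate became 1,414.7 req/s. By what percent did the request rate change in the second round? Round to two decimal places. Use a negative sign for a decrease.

-14.00%

After the first round: 2,455.2 × 0.67 = 1644.984.
Second-round multiplier: 1,414.7 ÷ 1644.984 ≈ 0.860008.
That is a change of -14.00%.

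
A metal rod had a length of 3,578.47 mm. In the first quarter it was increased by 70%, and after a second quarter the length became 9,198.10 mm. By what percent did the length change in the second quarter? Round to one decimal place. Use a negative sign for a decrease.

51.2%

After the first quarter: 3,578.47 × 1.7 = 6083.399.
Second-quarter multiplier: 9,198.10 ÷ 6083.399 ≈ 1.512.
That is a change of 51.2%.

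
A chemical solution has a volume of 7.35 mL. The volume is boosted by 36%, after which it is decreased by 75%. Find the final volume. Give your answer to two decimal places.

2.50 mL

Each change multiplies by a factor: 1.36 × 0.25 = 0.34.
7.35 × 0.34 = 2.499 ≈ 2.50.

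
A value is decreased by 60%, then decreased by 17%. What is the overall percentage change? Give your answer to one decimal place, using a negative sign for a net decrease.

A 60% decrease multiplies by 0.4.
Then a 17% decrease: 0.4 × 0.83 = 0.332.
Overall factor 0.332, i.e. -66.8%.

-66.8%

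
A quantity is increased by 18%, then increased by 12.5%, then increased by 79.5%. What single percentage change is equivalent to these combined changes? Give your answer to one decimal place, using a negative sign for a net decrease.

The combined multiplier is 1.18 × 1.125 × 1.795 = 2.3828625.
That corresponds to an increase of 138.3%.

138.3%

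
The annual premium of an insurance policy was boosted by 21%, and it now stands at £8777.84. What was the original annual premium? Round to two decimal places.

The overall multiplier applied was 1.21.
So the original annual premium was £8777.84 ÷ 1.21 ≈ £7254.41.

£7254.41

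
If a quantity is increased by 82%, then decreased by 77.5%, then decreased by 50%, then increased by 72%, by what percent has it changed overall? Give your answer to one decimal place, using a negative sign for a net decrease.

-64.8%

The combined multiplier is 1.82 × 0.225 × 0.5 × 1.72 = 0.35217.
That corresponds to a decrease of 64.8%.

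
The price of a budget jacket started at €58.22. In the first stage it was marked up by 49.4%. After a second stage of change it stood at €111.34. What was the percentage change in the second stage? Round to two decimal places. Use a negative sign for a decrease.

After the first stage: €58.22 × 1.494 = €86.98068.
Second-stage multiplier: €111.34 ÷ €86.98068 ≈ 1.280054.
That is a change of 28.01%.

28.01%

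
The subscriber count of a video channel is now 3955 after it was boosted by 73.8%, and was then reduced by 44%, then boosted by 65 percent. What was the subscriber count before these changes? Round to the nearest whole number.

Undoing the 65% increase: 3955 ÷ 1.65 ≈ 2396.969697.
Undoing the 44% decrease: 2396.969697 ÷ 0.56 ≈ 4280.30303.
Undoing the 73.8% increase: 4280.30303 ÷ 1.738 ≈ 2463.

2463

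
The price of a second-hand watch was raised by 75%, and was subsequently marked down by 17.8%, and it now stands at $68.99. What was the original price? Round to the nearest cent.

The overall multiplier applied was 1.75 × 0.822 = 1.4385.
So the original price was $68.99 ÷ 1.4385 ≈ $47.96.

$47.96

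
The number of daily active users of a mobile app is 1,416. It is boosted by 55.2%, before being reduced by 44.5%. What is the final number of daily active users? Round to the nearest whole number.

After the 55.2% increase: 1,416 × 1.552 = 2197.632.
After the 44.5% decrease: 2197.632 × 0.555 = 1219.68576 ≈ 1,220.

1,220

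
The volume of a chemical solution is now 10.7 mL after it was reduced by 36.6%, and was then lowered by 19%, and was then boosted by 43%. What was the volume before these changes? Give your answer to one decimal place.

14.6 mL

Undoing the 43% increase: 10.7 ÷ 1.43 ≈ 7.482517.
Undoing the 19% decrease: 7.482517 ÷ 0.81 ≈ 9.237675.
Undoing the 36.6% decrease: 9.237675 ÷ 0.634 ≈ 14.6 mL.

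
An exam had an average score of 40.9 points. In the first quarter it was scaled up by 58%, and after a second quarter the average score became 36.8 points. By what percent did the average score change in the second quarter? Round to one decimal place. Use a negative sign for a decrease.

-43.1%

After the first quarter: 40.9 × 1.58 = 64.622.
Second-quarter multiplier: 36.8 ÷ 64.622 ≈ 0.56947.
That is a change of -43.1%.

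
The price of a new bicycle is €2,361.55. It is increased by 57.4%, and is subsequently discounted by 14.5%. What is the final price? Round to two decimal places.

Each change multiplies by a factor: 1.574 × 0.855 = 1.34577.
€2,361.55 × 1.34577 = €3178.1031435 ≈ €3,178.10.

€3,178.10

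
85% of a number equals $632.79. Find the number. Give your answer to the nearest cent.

$744.46

$632.79 ÷ 0.85 ≈ $744.46.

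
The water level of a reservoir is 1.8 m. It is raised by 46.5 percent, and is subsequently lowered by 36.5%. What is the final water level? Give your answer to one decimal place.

1.7 m

46.5% increase: 1.8 × 1.465 = 2.637.
After the 36.5% decrease: 2.637 × 0.635 = 1.674495 ≈ 1.7.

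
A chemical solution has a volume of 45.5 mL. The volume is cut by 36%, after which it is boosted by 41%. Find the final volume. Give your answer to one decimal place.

Each change multiplies by a factor: 0.64 × 1.41 = 0.9024.
45.5 × 0.9024 = 41.0592 ≈ 41.1.

41.1 mL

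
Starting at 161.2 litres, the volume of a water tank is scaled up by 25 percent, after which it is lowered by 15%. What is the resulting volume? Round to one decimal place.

171.3 litres

Each change multiplies by a factor: 1.25 × 0.85 = 1.0625.
161.2 × 1.0625 = 171.275 ≈ 171.3.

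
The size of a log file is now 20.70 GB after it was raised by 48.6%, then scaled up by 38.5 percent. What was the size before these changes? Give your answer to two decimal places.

10.06 GB

Undoing the 38.5% increase: 20.70 ÷ 1.385 ≈ 14.945848.
Undoing the 48.6% increase: 14.945848 ÷ 1.486 ≈ 10.06 GB.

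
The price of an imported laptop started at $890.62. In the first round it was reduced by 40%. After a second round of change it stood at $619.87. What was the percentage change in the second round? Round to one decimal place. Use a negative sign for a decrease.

After the first round: $890.62 × 0.6 = $534.372.
Second-round multiplier: $619.87 ÷ $534.372 ≈ 1.16.
That is a change of 16.0%.

16.0%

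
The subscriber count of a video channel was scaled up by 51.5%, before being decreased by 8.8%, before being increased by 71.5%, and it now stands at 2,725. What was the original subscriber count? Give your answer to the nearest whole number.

The overall multiplier applied was 1.515 × 0.912 × 1.715 = 2.3695812.
So the original subscriber count was 2,725 ÷ 2.3695812 ≈ 1,150.

1,150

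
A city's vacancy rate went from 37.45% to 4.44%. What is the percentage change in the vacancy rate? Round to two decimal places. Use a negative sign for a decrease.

The change is 4.44 − 37.45 = -33.01 percentage points.
Relative to the original 37.45%, that is -33.01 ÷ 37.45 ≈ -88.14%.

-88.14%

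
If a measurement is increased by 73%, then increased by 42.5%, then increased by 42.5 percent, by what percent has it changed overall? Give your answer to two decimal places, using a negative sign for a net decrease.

The combined multiplier is 1.73 × 1.425 × 1.425 = 3.51298125.
That corresponds to an increase of 251.30%.

251.30%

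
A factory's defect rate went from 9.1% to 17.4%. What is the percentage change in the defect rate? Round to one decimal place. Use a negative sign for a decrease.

The change is 17.4 − 9.1 = 8.3 percentage points.
Relative to the original 9.1%, that is 8.3 ÷ 9.1 ≈ 91.2%.

91.2%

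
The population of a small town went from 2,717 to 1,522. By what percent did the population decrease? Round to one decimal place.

44.0%

Change: 1,522 − 2,717 = -1,195.
Relative to the original: -1,195 ÷ 2,717 ≈ -44.0%.
So the population decreased by 44.0%.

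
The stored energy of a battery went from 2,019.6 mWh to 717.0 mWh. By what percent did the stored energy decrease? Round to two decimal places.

Change: 717.0 − 2,019.6 = -1,302.6.
Relative to the original: -1,302.6 ÷ 2,019.6 ≈ -64.50%.
So the stored energy decreased by 64.50%.

64.50%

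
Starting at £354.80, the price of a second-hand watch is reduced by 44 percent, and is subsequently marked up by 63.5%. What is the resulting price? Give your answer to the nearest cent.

Each change multiplies by a factor: 0.56 × 1.635 = 0.9156.
£354.80 × 0.9156 = £324.85488 ≈ £324.85.

£324.85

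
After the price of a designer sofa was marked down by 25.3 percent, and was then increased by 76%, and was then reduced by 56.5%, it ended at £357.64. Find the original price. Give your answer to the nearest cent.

£625.35

Undoing the 56.5% decrease: £357.64 ÷ 0.435 ≈ £822.16092.
Undoing the 76% increase: £822.16092 ÷ 1.76 ≈ £467.136886.
Undoing the 25.3% decrease: £467.136886 ÷ 0.747 ≈ £625.35.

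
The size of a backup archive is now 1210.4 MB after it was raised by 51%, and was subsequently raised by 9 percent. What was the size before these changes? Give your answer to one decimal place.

735.4 MB

Undoing the 9% increase: 1210.4 ÷ 1.09 ≈ 1110.458716.
Undoing the 51% increase: 1110.458716 ÷ 1.51 ≈ 735.4 MB.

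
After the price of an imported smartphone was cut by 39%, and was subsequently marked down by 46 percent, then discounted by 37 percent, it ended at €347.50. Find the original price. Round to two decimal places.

€1,674.52

Undoing the 37% decrease: €347.50 ÷ 0.63 ≈ €551.587302.
Undoing the 46% decrease: €551.587302 ÷ 0.54 ≈ €1021.457967.
Undoing the 39% decrease: €1021.457967 ÷ 0.61 ≈ €1,674.52.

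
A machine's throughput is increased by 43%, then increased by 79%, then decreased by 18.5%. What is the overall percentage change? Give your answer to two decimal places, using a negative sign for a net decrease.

A 43% increase multiplies by 1.43.
Then a 79% increase: 1.43 × 1.79 = 2.5597.
Then an 18.5% decrease: 2.5597 × 0.815 = 2.0861555.
Overall factor 2.0861555, i.e. 108.62%.

108.62%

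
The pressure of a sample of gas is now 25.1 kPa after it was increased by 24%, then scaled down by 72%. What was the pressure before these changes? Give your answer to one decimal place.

Undoing the 72% decrease: 25.1 ÷ 0.28 ≈ 89.642857.
Undoing the 24% increase: 89.642857 ÷ 1.24 ≈ 72.3 kPa.

72.3 kPa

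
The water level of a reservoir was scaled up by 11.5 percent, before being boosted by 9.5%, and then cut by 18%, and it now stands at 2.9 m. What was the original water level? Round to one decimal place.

2.9 m

Undoing the 18% decrease: 2.9 ÷ 0.82 ≈ 3.536585.
Undoing the 9.5% increase: 3.536585 ÷ 1.095 ≈ 3.229758.
Undoing the 11.5% increase: 3.229758 ÷ 1.115 ≈ 2.9 m.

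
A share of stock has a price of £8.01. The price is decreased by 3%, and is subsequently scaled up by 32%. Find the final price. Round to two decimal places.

£10.26

Each change multiplies by a factor: 0.97 × 1.32 = 1.2804.
£8.01 × 1.2804 = £10.256004 ≈ £10.26.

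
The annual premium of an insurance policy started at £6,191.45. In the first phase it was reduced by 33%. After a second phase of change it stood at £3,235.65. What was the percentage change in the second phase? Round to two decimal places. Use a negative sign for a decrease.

-22.00%

After the first phase: £6,191.45 × 0.67 = £4148.2715.
Second-phase multiplier: £3,235.65 ÷ £4148.2715 ≈ 0.78.
That is a change of -22.00%.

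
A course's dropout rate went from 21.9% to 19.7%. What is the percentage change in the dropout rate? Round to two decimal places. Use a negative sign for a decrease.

The change is 19.7 − 21.9 = -2.2 percentage points.
Relative to the original 21.9%, that is -2.2 ÷ 21.9 ≈ -10.05%.

-10.05%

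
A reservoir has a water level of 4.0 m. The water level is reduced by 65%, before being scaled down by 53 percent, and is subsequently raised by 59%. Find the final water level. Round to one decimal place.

1.0 m

Each change multiplies by a factor: 0.35 × 0.47 × 1.59 = 0.261555.
4.0 × 0.261555 = 1.04622 ≈ 1.0.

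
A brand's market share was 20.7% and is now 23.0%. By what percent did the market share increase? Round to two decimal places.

11.11%

The change is 23.0 − 20.7 = 2.3 percentage points.
Relative to the original 20.7%, that is 2.3 ÷ 20.7 ≈ 11.11%.
So the market share rose by 11.11%.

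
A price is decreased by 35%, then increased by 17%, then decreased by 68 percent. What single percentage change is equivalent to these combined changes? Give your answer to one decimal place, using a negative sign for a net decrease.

A 35% decrease multiplies by 0.65.
Then a 17% increase: 0.65 × 1.17 = 0.7605.
Then a 68% decrease: 0.7605 × 0.32 = 0.24336.
Overall factor 0.24336, i.e. -75.7%.

-75.7%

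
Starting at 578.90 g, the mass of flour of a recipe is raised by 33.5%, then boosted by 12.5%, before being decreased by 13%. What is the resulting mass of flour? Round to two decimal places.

Apply the 33.5% increase: 578.90 × 1.335 = 772.8315.
12.5% increase: 772.8315 × 1.125 = 869.4354375.
13% decrease: 869.4354375 × 0.87 = 756.408830625 ≈ 756.41.

756.41 g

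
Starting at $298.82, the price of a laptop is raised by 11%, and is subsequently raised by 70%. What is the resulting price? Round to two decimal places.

$563.87

11% increase: $298.82 × 1.11 = $331.6902.
70% increase: $331.6902 × 1.7 = $563.87334 ≈ $563.87.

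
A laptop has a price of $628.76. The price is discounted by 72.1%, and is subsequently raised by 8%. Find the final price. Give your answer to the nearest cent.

$189.46

Apply the 72.1% decrease: $628.76 × 0.279 = $175.42404.
After the 8% increase: $175.42404 × 1.08 = $189.4579632 ≈ $189.46.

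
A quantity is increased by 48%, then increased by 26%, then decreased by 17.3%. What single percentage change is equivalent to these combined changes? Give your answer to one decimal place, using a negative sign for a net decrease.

The combined multiplier is 1.48 × 1.26 × 0.827 = 1.5421896.
That corresponds to an increase of 54.2%.

54.2%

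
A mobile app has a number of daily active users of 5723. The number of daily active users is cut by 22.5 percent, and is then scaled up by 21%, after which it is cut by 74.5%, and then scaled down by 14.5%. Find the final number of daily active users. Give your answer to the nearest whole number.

1170

Each change multiplies by a factor: 0.775 × 1.21 × 0.255 × 0.855 = 0.20445294375.
5723 × 0.20445294375 = 1170.08419708125 ≈ 1170.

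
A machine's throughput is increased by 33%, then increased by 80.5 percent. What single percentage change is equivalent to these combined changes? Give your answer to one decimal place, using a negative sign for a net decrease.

A 33% increase multiplies by 1.33.
Then an 80.5% increase: 1.33 × 1.805 = 2.40065.
Overall factor 2.40065, i.e. 140.1%.

140.1%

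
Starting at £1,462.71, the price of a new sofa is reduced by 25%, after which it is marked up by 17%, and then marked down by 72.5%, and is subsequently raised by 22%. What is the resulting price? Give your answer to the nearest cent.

Each change multiplies by a factor: 0.75 × 1.17 × 0.275 × 1.22 = 0.29440125.
£1,462.71 × 0.29440125 = £430.6236523875 ≈ £430.62.

£430.62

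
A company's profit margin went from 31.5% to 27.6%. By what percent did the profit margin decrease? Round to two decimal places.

12.38%

The change is 27.6 − 31.5 = -3.9 percentage points.
Relative to the original 31.5%, that is -3.9 ÷ 31.5 ≈ -12.38%.
So the profit margin fell by 12.38%.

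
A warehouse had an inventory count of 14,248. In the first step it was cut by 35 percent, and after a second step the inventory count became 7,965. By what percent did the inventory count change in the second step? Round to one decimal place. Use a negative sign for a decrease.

-14.0%

After the first step: 14,248 × 0.65 = 9261.2.
Second-step multiplier: 7,965 ÷ 9261.2 ≈ 0.86004.
That is a change of -14.0%.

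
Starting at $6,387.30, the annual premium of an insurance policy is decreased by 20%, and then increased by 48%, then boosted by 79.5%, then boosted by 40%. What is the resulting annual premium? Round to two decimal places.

$19,004.72

20% decrease: $6,387.30 × 0.8 = $5109.84.
48% increase: $5109.84 × 1.48 = $7562.5632.
Apply the 79.5% increase: $7562.5632 × 1.795 = $13574.800944.
40% increase: $13574.800944 × 1.4 = $19004.7213216 ≈ $19,004.72.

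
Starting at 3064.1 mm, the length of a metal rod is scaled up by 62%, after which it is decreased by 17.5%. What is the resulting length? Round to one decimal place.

4095.2 mm

62% increase: 3064.1 × 1.62 = 4963.842.
Apply the 17.5% decrease: 4963.842 × 0.825 = 4095.16965 ≈ 4095.2.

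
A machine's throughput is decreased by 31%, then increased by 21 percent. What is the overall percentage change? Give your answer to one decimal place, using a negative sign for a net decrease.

-16.5%

A 31% decrease multiplies by 0.69.
Then a 21% increase: 0.69 × 1.21 = 0.8349.
Overall factor 0.8349, i.e. -16.5%.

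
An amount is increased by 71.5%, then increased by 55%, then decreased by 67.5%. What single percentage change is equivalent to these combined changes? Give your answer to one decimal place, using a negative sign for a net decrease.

-13.6%

A 71.5% increase multiplies by 1.715.
Then a 55% increase: 1.715 × 1.55 = 2.65825.
Then a 67.5% decrease: 2.65825 × 0.325 = 0.86393125.
Overall factor 0.86393125, i.e. -13.6%.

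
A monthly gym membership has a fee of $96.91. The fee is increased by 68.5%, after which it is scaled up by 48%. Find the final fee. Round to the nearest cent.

Apply the 68.5% increase: $96.91 × 1.685 = $163.29335.
After the 48% increase: $163.29335 × 1.48 = $241.674158 ≈ $241.67.

$241.67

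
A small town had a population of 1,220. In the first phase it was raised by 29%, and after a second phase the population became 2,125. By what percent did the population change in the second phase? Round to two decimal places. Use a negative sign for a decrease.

35.02%

After the first phase: 1,220 × 1.29 = 1573.8.
Second-phase multiplier: 2,125 ÷ 1573.8 ≈ 1.350235.
That is a change of 35.02%.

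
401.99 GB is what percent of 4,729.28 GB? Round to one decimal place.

8.5%

401.99 GB ÷ 4,729.28 GB ≈ 8.5%.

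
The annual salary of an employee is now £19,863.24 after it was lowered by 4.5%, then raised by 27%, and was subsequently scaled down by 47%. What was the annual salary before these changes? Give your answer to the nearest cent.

The overall multiplier applied was 0.955 × 1.27 × 0.53 = 0.6428105.
So the original annual salary was £19,863.24 ÷ 0.6428105 ≈ £30,900.62.

£30,900.62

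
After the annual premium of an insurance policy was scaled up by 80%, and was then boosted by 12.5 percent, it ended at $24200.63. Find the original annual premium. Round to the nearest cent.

The overall multiplier applied was 1.8 × 1.125 = 2.025.
So the original annual premium was $24200.63 ÷ 2.025 ≈ $11950.93.

$11950.93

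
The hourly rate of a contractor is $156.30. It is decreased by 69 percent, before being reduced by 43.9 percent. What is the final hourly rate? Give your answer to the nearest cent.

Each change multiplies by a factor: 0.31 × 0.561 = 0.17391.
$156.30 × 0.17391 = $27.182133 ≈ $27.18.

$27.18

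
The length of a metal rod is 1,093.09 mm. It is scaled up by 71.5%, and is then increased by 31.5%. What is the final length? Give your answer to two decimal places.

Apply the 71.5% increase: 1,093.09 × 1.715 = 1874.64935.
31.5% increase: 1874.64935 × 1.315 = 2465.16389525 ≈ 2,465.16.

2,465.16 mm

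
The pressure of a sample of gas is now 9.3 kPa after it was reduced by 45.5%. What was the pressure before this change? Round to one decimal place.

17.1 kPa

The overall multiplier applied was 0.545.
So the original pressure was 9.3 ÷ 0.545 ≈ 17.1 kPa.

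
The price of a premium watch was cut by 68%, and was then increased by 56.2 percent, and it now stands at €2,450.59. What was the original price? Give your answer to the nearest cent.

Undoing the 56.2% increase: €2,450.59 ÷ 1.562 ≈ €1568.879641.
Undoing the 68% decrease: €1568.879641 ÷ 0.32 ≈ €4,902.75.

€4,902.75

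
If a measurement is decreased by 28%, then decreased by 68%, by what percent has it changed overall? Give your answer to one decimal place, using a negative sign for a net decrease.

A 28% decrease multiplies by 0.72.
Then a 68% decrease: 0.72 × 0.32 = 0.2304.
Overall factor 0.2304, i.e. -77.0%.

-77.0%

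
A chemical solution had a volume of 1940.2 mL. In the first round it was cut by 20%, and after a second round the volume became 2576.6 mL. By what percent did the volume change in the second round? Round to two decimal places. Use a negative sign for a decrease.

After the first round: 1940.2 × 0.8 = 1552.16.
Second-round multiplier: 2576.6 ÷ 1552.16 ≈ 1.660009.
That is a change of 66.00%.

66.00%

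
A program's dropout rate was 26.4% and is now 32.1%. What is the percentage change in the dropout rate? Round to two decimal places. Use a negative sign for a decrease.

21.59%

The change is 32.1 − 26.4 = 5.7 percentage points.
Relative to the original 26.4%, that is 5.7 ÷ 26.4 ≈ 21.59%.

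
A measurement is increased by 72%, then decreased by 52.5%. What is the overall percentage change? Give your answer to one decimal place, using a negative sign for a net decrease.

-18.3%

A 72% increase multiplies by 1.72.
Then a 52.5% decrease: 1.72 × 0.475 = 0.817.
Overall factor 0.817, i.e. -18.3%.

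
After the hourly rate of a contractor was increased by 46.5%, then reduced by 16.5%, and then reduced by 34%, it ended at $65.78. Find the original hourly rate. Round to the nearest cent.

$81.48

Undoing the 34% decrease: $65.78 ÷ 0.66 ≈ $99.666667.
Undoing the 16.5% decrease: $99.666667 ÷ 0.835 ≈ $119.361278.
Undoing the 46.5% increase: $119.361278 ÷ 1.465 ≈ $81.48.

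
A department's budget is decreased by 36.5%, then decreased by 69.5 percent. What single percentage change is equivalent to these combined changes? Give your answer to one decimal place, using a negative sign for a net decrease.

The combined multiplier is 0.635 × 0.305 = 0.193675.
That corresponds to a decrease of 80.6%.

-80.6%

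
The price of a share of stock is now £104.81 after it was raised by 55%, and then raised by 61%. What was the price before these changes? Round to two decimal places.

£42.00

The overall multiplier applied was 1.55 × 1.61 = 2.4955.
So the original price was £104.81 ÷ 2.4955 ≈ £42.00.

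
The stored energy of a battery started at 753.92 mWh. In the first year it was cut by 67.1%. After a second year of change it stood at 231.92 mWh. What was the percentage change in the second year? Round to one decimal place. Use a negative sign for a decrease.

-6.5%

After the first year: 753.92 × 0.329 = 248.03968.
Second-year multiplier: 231.92 ÷ 248.03968 ≈ 0.93501.
That is a change of -6.5%.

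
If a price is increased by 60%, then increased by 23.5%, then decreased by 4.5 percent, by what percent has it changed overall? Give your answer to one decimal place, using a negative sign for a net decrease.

A 60% increase multiplies by 1.6.
Then a 23.5% increase: 1.6 × 1.235 = 1.976.
Then a 4.5% decrease: 1.976 × 0.955 = 1.88708.
Overall factor 1.88708, i.e. 88.7%.

88.7%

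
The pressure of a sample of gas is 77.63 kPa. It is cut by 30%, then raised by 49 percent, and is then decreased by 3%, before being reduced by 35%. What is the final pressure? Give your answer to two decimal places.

30% decrease: 77.63 × 0.7 = 54.341.
Apply the 49% increase: 54.341 × 1.49 = 80.96809.
Apply the 3% decrease: 80.96809 × 0.97 = 78.5390473.
After the 35% decrease: 78.5390473 × 0.65 = 51.050380745 ≈ 51.05.

51.05 kPa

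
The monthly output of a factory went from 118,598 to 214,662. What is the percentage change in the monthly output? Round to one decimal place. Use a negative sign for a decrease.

Change: 214,662 − 118,598 = 96,064.
Relative to the original: 96,064 ÷ 118,598 ≈ 81.0%.

81.0%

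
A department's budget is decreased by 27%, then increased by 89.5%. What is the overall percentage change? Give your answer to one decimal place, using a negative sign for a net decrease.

38.3%

The combined multiplier is 0.73 × 1.895 = 1.38335.
That corresponds to an increase of 38.3%.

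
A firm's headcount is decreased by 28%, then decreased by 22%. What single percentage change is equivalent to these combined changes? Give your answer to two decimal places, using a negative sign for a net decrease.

-43.84%

A 28% decrease multiplies by 0.72.
Then a 22% decrease: 0.72 × 0.78 = 0.5616.
Overall factor 0.5616, i.e. -43.84%.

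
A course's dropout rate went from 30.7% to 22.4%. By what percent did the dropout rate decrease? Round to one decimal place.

27.0%

The change is 22.4 − 30.7 = -8.3 percentage points.
Relative to the original 30.7%, that is -8.3 ÷ 30.7 ≈ -27.0%.
So the dropout rate fell by 27.0%.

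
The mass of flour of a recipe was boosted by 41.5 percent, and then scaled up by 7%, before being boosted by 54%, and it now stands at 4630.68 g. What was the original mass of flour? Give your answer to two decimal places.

The overall multiplier applied was 1.415 × 1.07 × 1.54 = 2.331637.
So the original mass of flour was 4630.68 ÷ 2.331637 ≈ 1986.02 g.

1986.02 g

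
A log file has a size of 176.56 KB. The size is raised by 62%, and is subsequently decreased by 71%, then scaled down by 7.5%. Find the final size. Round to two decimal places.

After the 62% increase: 176.56 × 1.62 = 286.0272.
After the 71% decrease: 286.0272 × 0.29 = 82.947888.
After the 7.5% decrease: 82.947888 × 0.925 = 76.7267964 ≈ 76.73.

76.73 KB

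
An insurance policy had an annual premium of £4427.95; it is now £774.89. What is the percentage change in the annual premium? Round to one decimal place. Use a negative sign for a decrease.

-82.5%

Change: £774.89 − £4427.95 = -£3653.06.
Relative to the original: -£3653.06 ÷ £4427.95 ≈ -82.5%.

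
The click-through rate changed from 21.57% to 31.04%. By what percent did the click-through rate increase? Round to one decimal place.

The change is 31.04 − 21.57 = 9.47 percentage points.
Relative to the original 21.57%, that is 9.47 ÷ 21.57 ≈ 43.9%.
So the click-through rate rose by 43.9%.

43.9%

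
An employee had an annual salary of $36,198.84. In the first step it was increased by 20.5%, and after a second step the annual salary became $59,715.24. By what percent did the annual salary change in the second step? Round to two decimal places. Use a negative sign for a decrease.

36.90%

After the first step: $36,198.84 × 1.205 = $43619.6022.
Second-step multiplier: $59,715.24 ÷ $43619.6022 ≈ 1.369.
That is a change of 36.90%.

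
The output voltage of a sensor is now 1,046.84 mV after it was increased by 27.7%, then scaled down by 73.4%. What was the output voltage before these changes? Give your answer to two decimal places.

3,081.82 mV

Undoing the 73.4% decrease: 1,046.84 ÷ 0.266 ≈ 3935.488722.
Undoing the 27.7% increase: 3935.488722 ÷ 1.277 ≈ 3,081.82 mV.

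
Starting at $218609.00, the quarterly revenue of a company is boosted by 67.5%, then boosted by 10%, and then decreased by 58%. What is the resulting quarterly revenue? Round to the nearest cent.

$169170.57

Apply the 67.5% increase: $218609.00 × 1.675 = $366170.075.
Apply the 10% increase: $366170.075 × 1.1 = $402787.0825.
58% decrease: $402787.0825 × 0.42 = $169170.57465 ≈ $169170.57.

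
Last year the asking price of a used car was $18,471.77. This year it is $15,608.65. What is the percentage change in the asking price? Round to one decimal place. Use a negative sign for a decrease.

-15.5%

Change: $15,608.65 − $18,471.77 = -$2,863.12.
Relative to the original: -$2,863.12 ÷ $18,471.77 ≈ -15.5%.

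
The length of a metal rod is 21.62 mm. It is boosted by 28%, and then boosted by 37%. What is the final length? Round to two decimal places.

28% increase: 21.62 × 1.28 = 27.6736.
37% increase: 27.6736 × 1.37 = 37.912832 ≈ 37.91.

37.91 mm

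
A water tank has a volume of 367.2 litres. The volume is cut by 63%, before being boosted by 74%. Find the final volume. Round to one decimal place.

After the 63% decrease: 367.2 × 0.37 = 135.864.
Apply the 74% increase: 135.864 × 1.74 = 236.40336 ≈ 236.4.

236.4 litres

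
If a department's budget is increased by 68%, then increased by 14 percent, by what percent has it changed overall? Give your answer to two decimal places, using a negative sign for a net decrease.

91.52%

The combined multiplier is 1.68 × 1.14 = 1.9152.
That corresponds to an increase of 91.52%.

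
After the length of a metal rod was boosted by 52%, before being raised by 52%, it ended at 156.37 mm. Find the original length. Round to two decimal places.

67.68 mm

Undoing the 52% increase: 156.37 ÷ 1.52 = 102.875.
Undoing the 52% increase: 102.875 ÷ 1.52 ≈ 67.68 mm.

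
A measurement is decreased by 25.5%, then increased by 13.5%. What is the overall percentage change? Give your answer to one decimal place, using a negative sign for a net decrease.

The combined multiplier is 0.745 × 1.135 = 0.845575.
That corresponds to a decrease of 15.4%.

-15.4%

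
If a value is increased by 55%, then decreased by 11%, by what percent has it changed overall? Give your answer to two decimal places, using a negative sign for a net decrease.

37.95%

A 55% increase multiplies by 1.55.
Then an 11% decrease: 1.55 × 0.89 = 1.3795.
Overall factor 1.3795, i.e. 37.95%.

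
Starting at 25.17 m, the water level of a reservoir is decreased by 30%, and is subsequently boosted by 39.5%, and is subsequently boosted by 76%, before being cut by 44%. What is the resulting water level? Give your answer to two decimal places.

24.22 m

After the 30% decrease: 25.17 × 0.7 = 17.619.
Apply the 39.5% increase: 17.619 × 1.395 = 24.578505.
After the 76% increase: 24.578505 × 1.76 = 43.2581688.
44% decrease: 43.2581688 × 0.56 = 24.224574528 ≈ 24.22.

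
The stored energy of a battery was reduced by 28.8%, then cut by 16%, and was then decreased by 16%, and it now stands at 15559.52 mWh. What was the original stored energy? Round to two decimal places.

30971.17 mWh

Undoing the 16% decrease: 15559.52 ÷ 0.84 ≈ 18523.238095.
Undoing the 16% decrease: 18523.238095 ÷ 0.84 ≈ 22051.473923.
Undoing the 28.8% decrease: 22051.473923 ÷ 0.712 ≈ 30971.17 mWh.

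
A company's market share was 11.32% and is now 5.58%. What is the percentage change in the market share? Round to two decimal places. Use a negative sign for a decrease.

The change is 5.58 − 11.32 = -5.74 percentage points.
Relative to the original 11.32%, that is -5.74 ÷ 11.32 ≈ -50.71%.

-50.71%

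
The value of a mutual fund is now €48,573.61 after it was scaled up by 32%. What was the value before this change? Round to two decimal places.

The overall multiplier applied was 1.32.
So the original value was €48,573.61 ÷ 1.32 ≈ €36,798.19.

€36,798.19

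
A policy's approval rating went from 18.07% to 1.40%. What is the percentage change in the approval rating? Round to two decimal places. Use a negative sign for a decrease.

The change is 1.40 − 18.07 = -16.67 percentage points.
Relative to the original 18.07%, that is -16.67 ÷ 18.07 ≈ -92.25%.

-92.25%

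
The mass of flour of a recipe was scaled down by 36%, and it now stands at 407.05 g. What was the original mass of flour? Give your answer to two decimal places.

The overall multiplier applied was 0.64.
So the original mass of flour was 407.05 ÷ 0.64 ≈ 636.02 g.

636.02 g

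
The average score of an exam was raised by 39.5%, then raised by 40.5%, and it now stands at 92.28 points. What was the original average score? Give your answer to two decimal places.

Undoing the 40.5% increase: 92.28 ÷ 1.405 ≈ 65.679715.
Undoing the 39.5% increase: 65.679715 ÷ 1.395 ≈ 47.08 points.

47.08 points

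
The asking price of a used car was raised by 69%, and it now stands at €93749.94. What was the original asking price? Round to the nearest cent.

€55473.34

The overall multiplier applied was 1.69.
So the original asking price was €93749.94 ÷ 1.69 ≈ €55473.34.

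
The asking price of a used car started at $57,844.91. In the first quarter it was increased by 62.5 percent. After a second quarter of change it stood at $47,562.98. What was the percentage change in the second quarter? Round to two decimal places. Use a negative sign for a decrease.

After the first quarter: $57,844.91 × 1.625 = $93997.97875.
Second-quarter multiplier: $47,562.98 ÷ $93997.97875 ≈ 0.506.
That is a change of -49.40%.

-49.40%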